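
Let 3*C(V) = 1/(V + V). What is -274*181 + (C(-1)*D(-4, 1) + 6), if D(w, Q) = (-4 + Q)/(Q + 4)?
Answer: -495879/10 ≈ -49588.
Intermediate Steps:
C(V) = 1/(6*V) (C(V) = 1/(3*(V + V)) = 1/(3*((2*V))) = (1/(2*V))/3 = 1/(6*V))
D(w, Q) = (-4 + Q)/(4 + Q)
-274*181 + (C(-1)*D(-4, 1) + 6) = -274*181 + (((⅙)/(-1))*((-4 + 1)/(4 + 1)) + 6) = -49594 + (((⅙)*(-1))*(-3/5) + 6) = -49594 + (-(-3)/30 + 6) = -49594 + (-⅙*(-⅗) + 6) = -49594 + (⅒ + 6) = -49594 + 61/10 = -495879/10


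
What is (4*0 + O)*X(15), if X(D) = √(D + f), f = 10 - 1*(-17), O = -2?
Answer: -2*√42 ≈ -12.961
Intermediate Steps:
f = 27 (f = 10 + 17 = 27)
X(D) = √(27 + D) (X(D) = √(D + 27) = √(27 + D))
(4*0 + O)*X(15) = (4*0 - 2)*√(27 + 15) = (0 - 2)*√42 = -2*√42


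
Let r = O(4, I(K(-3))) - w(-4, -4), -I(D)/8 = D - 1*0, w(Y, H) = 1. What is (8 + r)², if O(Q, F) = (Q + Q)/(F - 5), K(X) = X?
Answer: 19881/361 ≈ 55.072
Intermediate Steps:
I(D) = -8*D (I(D) = -8*(D - 1*0) = -8*(D + 0) = -8*D)
O(Q, F) = 2*Q/(-5 + F) (O(Q, F) = (2*Q)/(-5 + F) = 2*Q/(-5 + F))
r = -11/19 (r = 2*4/(-5 - 8*(-3)) - 1*1 = 2*4/(-5 + 24) - 1 = 2*4/19 - 1 = 2*4*(1/19) - 1 = 8/19 - 1 = -11/19 ≈ -0.57895)
(8 + r)² = (8 - 11/19)² = (141/19)² = 19881/361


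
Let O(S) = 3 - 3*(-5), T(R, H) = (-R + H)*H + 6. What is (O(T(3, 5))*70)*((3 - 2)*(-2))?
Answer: -2520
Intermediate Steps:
T(R, H) = 6 + H*(H - R) (T(R, H) = (H - R)*H + 6 = H*(H - R) + 6 = 6 + H*(H - R))
O(S) = 18 (O(S) = 3 - 1*(-15) = 3 + 15 = 18)
(O(T(3, 5))*70)*((3 - 2)*(-2)) = (18*70)*((3 - 2)*(-2)) = 1260*(1*(-2)) = 1260*(-2) = -2520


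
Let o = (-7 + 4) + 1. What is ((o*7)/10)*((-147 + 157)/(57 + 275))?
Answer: -7/166 ≈ -0.042169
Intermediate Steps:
o = -2 (o = -3 + 1 = -2)
((o*7)/10)*((-147 + 157)/(57 + 275)) = (-2*7/10)*((-147 + 157)/(57 + 275)) = (-14*⅒)*(10/332) = -14/332 = -7/5*5/166 = -7/166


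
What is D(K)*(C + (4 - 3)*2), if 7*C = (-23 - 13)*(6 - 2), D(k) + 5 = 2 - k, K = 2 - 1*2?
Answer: 390/7 ≈ 55.714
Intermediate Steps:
K = 0 (K = 2 - 2 = 0)
D(k) = -3 - k (D(k) = -5 + (2 - k) = -3 - k)
C = -144/7 (C = ((-23 - 13)*(6 - 2))/7 = (-36*4)/7 = (⅐)*(-144) = -144/7 ≈ -20.571)
D(K)*(C + (4 - 3)*2) = (-3 - 1*0)*(-144/7 + (4 - 3)*2) = (-3 + 0)*(-144/7 + 1*2) = -3*(-144/7 + 2) = -3*(-130/7) = 390/7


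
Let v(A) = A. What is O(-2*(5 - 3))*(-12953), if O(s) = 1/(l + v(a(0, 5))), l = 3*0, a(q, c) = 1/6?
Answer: -77718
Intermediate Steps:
a(q, c) = 1/6
l = 0
O(s) = 6 (O(s) = 1/(0 + 1/6) = 1/(1/6) = 6)
O(-2*(5 - 3))*(-12953) = 6*(-12953) = -77718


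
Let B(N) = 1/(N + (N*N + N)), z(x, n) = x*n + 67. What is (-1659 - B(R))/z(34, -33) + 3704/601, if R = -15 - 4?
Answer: 1584244218/204799765 ≈ 7.7356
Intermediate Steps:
z(x, n) = 67 + n*x (z(x, n) = n*x + 67 = 67 + n*x)
R = -19
B(N) = 1/(N**2 + 2*N) (B(N) = 1/(N + (N**2 + N)) = 1/(N + (N + N**2)) = 1/(N**2 + 2*N))
(-1659 - B(R))/z(34, -33) + 3704/601 = (-1659 - 1/((-19)*(2 - 19)))/(67 - 33*34) + 3704/601 = (-1659 - (-1)/(19*(-17)))/(67 - 1122) + 3704*(1/601) = (-1659 - (-1)*(-1)/(19*17))/(-1055) + 3704/601 = (-1659 - 1*1/323)*(-1/1055) + 3704/601 = (-1659 - 1/323)*(-1/1055) + 3704/601 = -535858/323*(-1/1055) + 3704/601 = 535858/340765 + 3704/601 = 1584244218/204799765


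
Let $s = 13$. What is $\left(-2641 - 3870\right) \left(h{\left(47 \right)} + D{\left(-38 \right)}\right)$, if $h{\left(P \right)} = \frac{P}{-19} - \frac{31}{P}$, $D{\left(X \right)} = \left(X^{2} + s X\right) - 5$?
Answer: $- \frac{5476317457}{893} \approx -6.1325 \cdot 10^{6}$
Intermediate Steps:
$D{\left(X \right)} = -5 + X^{2} + 13 X$ ($D{\left(X \right)} = \left(X^{2} + 13 X\right) - 5 = -5 + X^{2} + 13 X$)
$h{\left(P \right)} = - \frac{31}{P} - \frac{P}{19}$ ($h{\left(P \right)} = P \left(- \frac{1}{19}\right) - \frac{31}{P} = - \frac{P}{19} - \frac{31}{P} = - \frac{31}{P} - \frac{P}{19}$)
$\left(-2641 - 3870\right) \left(h{\left(47 \right)} + D{\left(-38 \right)}\right) = \left(-2641 - 3870\right) \left(\left(- \frac{31}{47} - \frac{47}{19}\right) + \left(-5 + \left(-38\right)^{2} + 13 \left(-38\right)\right)\right) = - 6511 \left(\left(\left(-31\right) \frac{1}{47} - \frac{47}{19}\right) - -945\right) = - 6511 \left(\left(- \frac{31}{47} - \frac{47}{19}\right) + 945\right) = - 6511 \left(- \frac{2798}{893} + 945\right) = \left(-6511\right) \frac{841087}{893} = - \frac{5476317457}{893}$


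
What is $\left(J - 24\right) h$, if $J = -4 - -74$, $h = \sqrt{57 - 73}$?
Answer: $184 i \approx 184.0 i$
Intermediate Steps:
$h = 4 i$ ($h = \sqrt{-16} = 4 i \approx 4.0 i$)
$J = 70$ ($J = -4 + 74 = 70$)
$\left(J - 24\right) h = \left(70 - 24\right) 4 i = 46 \cdot 4 i = 184 i$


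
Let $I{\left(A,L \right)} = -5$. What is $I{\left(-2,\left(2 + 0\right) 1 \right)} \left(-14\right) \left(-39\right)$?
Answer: $-2730$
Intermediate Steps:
$I{\left(-2,\left(2 + 0\right) 1 \right)} \left(-14\right) \left(-39\right) = \left(-5\right) \left(-14\right) \left(-39\right) = 70 \left(-39\right) = -2730$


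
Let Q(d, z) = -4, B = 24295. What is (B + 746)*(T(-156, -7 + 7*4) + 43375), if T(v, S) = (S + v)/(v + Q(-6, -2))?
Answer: 34757584107/32 ≈ 1.0862e+9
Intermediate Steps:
T(v, S) = (S + v)/(-4 + v) (T(v, S) = (S + v)/(v - 4) = (S + v)/(-4 + v))
(B + 746)*(T(-156, -7 + 7*4) + 43375) = (24295 + 746)*(((-7 + 7*4) - 156)/(-4 - 156) + 43375) = 25041*(((-7 + 28) - 156)/(-160) + 43375) = 25041*(-(21 - 156)/160 + 43375) = 25041*(-1/160*(-135) + 43375) = 25041*(27/32 + 43375) = 25041*(1388027/32) = 34757584107/32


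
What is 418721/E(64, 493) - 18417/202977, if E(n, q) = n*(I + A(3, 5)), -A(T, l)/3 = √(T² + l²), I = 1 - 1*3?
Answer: 28270916843/653856576 - 1256163*√34/19328 ≈ -335.73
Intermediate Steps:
I = -2 (I = 1 - 3 = -2)
A(T, l) = -3*√(T² + l²)
E(n, q) = n*(-2 - 3*√34) (E(n, q) = n*(-2 - 3*√(3² + 5²)) = n*(-2 - 3*√(9 + 25)) = n*(-2 - 3*√34))
418721/E(64, 493) - 18417/202977 = 418721/((-1*64*(2 + 3*√34))) - 18417/202977 = 418721/(-128 - 192*√34) - 18417*1/202977 = 418721/(-128 - 192*√34) - 6139/67659 = -6139/67659 + 418721/(-128 - 192*√34)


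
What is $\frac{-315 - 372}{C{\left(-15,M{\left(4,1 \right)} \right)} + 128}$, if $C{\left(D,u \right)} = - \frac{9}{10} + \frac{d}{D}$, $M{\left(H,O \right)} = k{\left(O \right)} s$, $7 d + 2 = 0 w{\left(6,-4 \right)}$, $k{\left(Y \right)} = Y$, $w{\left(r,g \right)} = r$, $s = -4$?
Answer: $- \frac{28854}{5339} \approx -5.4044$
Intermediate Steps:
$d = - \frac{2}{7}$ ($d = - \frac{2}{7} + \frac{0 \cdot 6}{7} = - \frac{2}{7} + \frac{1}{7} \cdot 0 = - \frac{2}{7} + 0 = - \frac{2}{7} \approx -0.28571$)
$M{\left(H,O \right)} = - 4 O$ ($M{\left(H,O \right)} = O \left(-4\right) = - 4 O$)
$C{\left(D,u \right)} = - \frac{9}{10} - \frac{2}{7 D}$
$\frac{-315 - 372}{C{\left(-15,M{\left(4,1 \right)} \right)} + 128} = \frac{-315 - 372}{\frac{-20 - -945}{70 \left(-15\right)} + 128} = - \frac{687}{\frac{1}{70} \left(- \frac{1}{15}\right) \left(-20 + 945\right) + 128} = - \frac{687}{\frac{1}{70} \left(- \frac{1}{15}\right) 925 + 128} = - \frac{687}{- \frac{37}{42} + 128} = - \frac{687}{\frac{5339}{42}} = \left(-687\right) \frac{42}{5339} = - \frac{28854}{5339}$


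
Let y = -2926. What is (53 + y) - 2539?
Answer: -5412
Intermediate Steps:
(53 + y) - 2539 = (53 - 2926) - 2539 = -2873 - 2539 = -5412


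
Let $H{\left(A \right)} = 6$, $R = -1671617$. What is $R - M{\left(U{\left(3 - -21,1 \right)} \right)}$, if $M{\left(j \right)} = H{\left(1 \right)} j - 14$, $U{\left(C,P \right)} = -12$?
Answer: $-1671531$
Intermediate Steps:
$M{\left(j \right)} = -14 + 6 j$ ($M{\left(j \right)} = 6 j - 14 = -14 + 6 j$)
$R - M{\left(U{\left(3 - -21,1 \right)} \right)} = -1671617 - \left(-14 + 6 \left(-12\right)\right) = -1671617 - \left(-14 - 72\right) = -1671617 - -86 = -1671617 + 86 = -1671531$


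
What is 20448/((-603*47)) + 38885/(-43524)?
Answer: -221335393/137057076 ≈ -1.6149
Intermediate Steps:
20448/((-603*47)) + 38885/(-43524) = 20448/(-28341) + 38885*(-1/43524) = 20448*(-1/28341) - 38885/43524 = -2272/3149 - 38885/43524 = -221335393/137057076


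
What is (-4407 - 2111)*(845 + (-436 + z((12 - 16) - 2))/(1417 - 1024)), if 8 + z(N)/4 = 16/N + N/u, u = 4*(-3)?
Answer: -6484269350/1179 ≈ -5.4998e+6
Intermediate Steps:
u = -12
z(N) = -32 + 64/N - N/3 (z(N) = -32 + 4*(16/N + N/(-12)) = -32 + 4*(16/N + N*(-1/12)) = -32 + 4*(16/N - N/12) = -32 + (64/N - N/3) = -32 + 64/N - N/3)
(-4407 - 2111)*(845 + (-436 + z((12 - 16) - 2))/(1417 - 1024)) = (-4407 - 2111)*(845 + (-436 + (-32 + 64/((12 - 16) - 2) - ((12 - 16) - 2)/3))/(1417 - 1024)) = -6518*(845 + (-436 + (-32 + 64/(-4 - 2) - (-4 - 2)/3))/393) = -6518*(845 + (-436 + (-32 + 64/(-6) - ⅓*(-6)))*(1/393)) = -6518*(845 + (-436 + (-32 + 64*(-⅙) + 2))*(1/393)) = -6518*(845 + (-436 + (-32 - 32/3 + 2))*(1/393)) = -6518*(845 + (-436 - 122/3)*(1/393)) = -6518*(845 - 1430/3*1/393) = -6518*(845 - 1430/1179) = -6518*994825/1179 = -6484269350/1179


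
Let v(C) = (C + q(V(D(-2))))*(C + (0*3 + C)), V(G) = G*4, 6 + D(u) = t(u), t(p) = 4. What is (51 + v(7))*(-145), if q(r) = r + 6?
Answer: -17545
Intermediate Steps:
D(u) = -2 (D(u) = -6 + 4 = -2)
V(G) = 4*G
q(r) = 6 + r
v(C) = 2*C*(-2 + C) (v(C) = (C + (6 + 4*(-2)))*(C + (0*3 + C)) = (C + (6 - 8))*(C + (0 + C)) = (C - 2)*(C + C) = (-2 + C)*(2*C) = 2*C*(-2 + C))
(51 + v(7))*(-145) = (51 + 2*7*(-2 + 7))*(-145) = (51 + 2*7*5)*(-145) = (51 + 70)*(-145) = 121*(-145) = -17545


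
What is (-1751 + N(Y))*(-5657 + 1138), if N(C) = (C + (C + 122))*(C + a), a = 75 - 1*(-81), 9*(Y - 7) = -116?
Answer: -5415393359/81 ≈ -6.6857e+7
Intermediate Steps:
Y = -53/9 (Y = 7 + (⅑)*(-116) = 7 - 116/9 = -53/9 ≈ -5.8889)
a = 156 (a = 75 + 81 = 156)
N(C) = (122 + 2*C)*(156 + C) (N(C) = (C + (C + 122))*(C + 156) = (C + (122 + C))*(156 + C) = (122 + 2*C)*(156 + C))
(-1751 + N(Y))*(-5657 + 1138) = (-1751 + (19032 + 2*(-53/9)² + 434*(-53/9)))*(-5657 + 1138) = (-1751 + (19032 + 2*(2809/81) - 23002/9))*(-4519) = (-1751 + (19032 + 5618/81 - 23002/9))*(-4519) = (-1751 + 1340192/81)*(-4519) = (1198361/81)*(-4519) = -5415393359/81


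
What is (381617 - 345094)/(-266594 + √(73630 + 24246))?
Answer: -4868406331/35536131480 - 36523*√24469/35536131480 ≈ -0.13716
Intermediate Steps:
(381617 - 345094)/(-266594 + √(73630 + 24246)) = 36523/(-266594 + √97876) = 36523/(-266594 + 2*√24469)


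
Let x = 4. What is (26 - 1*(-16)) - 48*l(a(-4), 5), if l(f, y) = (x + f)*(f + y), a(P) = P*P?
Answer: -20118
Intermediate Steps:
a(P) = P²
l(f, y) = (4 + f)*(f + y)
(26 - 1*(-16)) - 48*l(a(-4), 5) = (26 - 1*(-16)) - 48*(((-4)²)² + 4*(-4)² + 4*5 + (-4)²*5) = (26 + 16) - 48*(16² + 4*16 + 20 + 16*5) = 42 - 48*(256 + 64 + 20 + 80) = 42 - 48*420 = 42 - 20160 = -20118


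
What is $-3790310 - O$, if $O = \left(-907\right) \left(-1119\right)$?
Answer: $-4805243$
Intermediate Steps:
$O = 1014933$
$-3790310 - O = -3790310 - 1014933 = -4805243$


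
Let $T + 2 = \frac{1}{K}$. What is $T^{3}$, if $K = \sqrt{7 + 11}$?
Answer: $- \frac{25}{3} + \frac{217 \sqrt{2}}{108} \approx -5.4918$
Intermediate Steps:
$K = 3 \sqrt{2}$ ($K = \sqrt{18} = 3 \sqrt{2} \approx 4.2426$)
$T = -2 + \frac{\sqrt{2}}{6}$ ($T = -2 + \frac{1}{3 \sqrt{2}} = -2 + \frac{\sqrt{2}}{6} \approx -1.7643$)
$T^{3} = \left(-2 + \frac{\sqrt{2}}{6}\right)^{3}$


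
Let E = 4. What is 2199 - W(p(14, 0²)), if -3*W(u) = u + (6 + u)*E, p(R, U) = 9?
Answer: 2222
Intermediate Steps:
W(u) = -8 - 5*u/3 (W(u) = -(u + (6 + u)*4)/3 = -(u + (24 + 4*u))/3 = -(24 + 5*u)/3 = -8 - 5*u/3)
2199 - W(p(14, 0²)) = 2199 - (-8 - 5/3*9) = 2199 - (-8 - 15) = 2199 - 1*(-23) = 2199 + 23 = 2222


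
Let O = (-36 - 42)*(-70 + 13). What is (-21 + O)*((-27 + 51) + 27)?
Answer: 225675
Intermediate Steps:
O = 4446 (O = -78*(-57) = 4446)
(-21 + O)*((-27 + 51) + 27) = (-21 + 4446)*((-27 + 51) + 27) = 4425*(24 + 27) = 4425*51 = 225675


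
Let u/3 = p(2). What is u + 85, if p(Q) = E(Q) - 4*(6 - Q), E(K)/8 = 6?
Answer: 181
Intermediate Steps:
E(K) = 48 (E(K) = 8*6 = 48)
p(Q) = 24 + 4*Q (p(Q) = 48 - 4*(6 - Q) = 48 + (-24 + 4*Q) = 24 + 4*Q)
u = 96 (u = 3*(24 + 4*2) = 3*(24 + 8) = 3*32 = 96)
u + 85 = 96 + 85 = 181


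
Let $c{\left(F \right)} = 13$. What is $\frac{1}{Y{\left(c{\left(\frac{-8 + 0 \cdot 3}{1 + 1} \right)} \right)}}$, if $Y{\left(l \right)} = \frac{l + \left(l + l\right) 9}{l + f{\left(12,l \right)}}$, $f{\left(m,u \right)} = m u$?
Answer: $\frac{13}{19} \approx 0.68421$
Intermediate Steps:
$Y{\left(l \right)} = \frac{19}{13}$ ($Y{\left(l \right)} = \frac{l + \left(l + l\right) 9}{l + 12 l} = \frac{l + 2 l 9}{13 l} = \left(l + 18 l\right) \frac{1}{13 l} = 19 l \frac{1}{13 l} = \frac{19}{13}$)
$\frac{1}{Y{\left(c{\left(\frac{-8 + 0 \cdot 3}{1 + 1} \right)} \right)}} = \frac{1}{\frac{19}{13}} = \frac{13}{19}$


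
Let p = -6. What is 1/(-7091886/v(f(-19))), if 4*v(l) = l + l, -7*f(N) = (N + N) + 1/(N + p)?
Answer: -317/827386700 ≈ -3.8313e-7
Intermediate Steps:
f(N) = -2*N/7 - 1/(7*(-6 + N)) (f(N) = -((N + N) + 1/(N - 6))/7 = -(2*N + 1/(-6 + N))/7 = -(1/(-6 + N) + 2*N)/7 = -2*N/7 - 1/(7*(-6 + N)))
v(l) = l/2 (v(l) = (l + l)/4 = (2*l)/4 = l/2)
1/(-7091886/v(f(-19))) = 1/(-7091886*14*(-6 - 19)/(-1 - 2*(-19)**2 + 12*(-19))) = 1/(-7091886*(-350/(-1 - 2*361 - 228))) = 1/(-7091886*(-350/(-1 - 722 - 228))) = 1/(-7091886/(((1/7)*(-1/25)*(-951))/2)) = 1/(-7091886/((1/2)*(951/175))) = 1/(-7091886/951/350) = 1/(-7091886*350/951) = 1/(-827386700/317) = -317/827386700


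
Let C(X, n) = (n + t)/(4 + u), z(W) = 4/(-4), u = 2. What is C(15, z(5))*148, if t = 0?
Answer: -74/3 ≈ -24.667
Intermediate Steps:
z(W) = -1 (z(W) = 4*(-1/4) = -1)
C(X, n) = n/6 (C(X, n) = (n + 0)/(4 + 2) = n/6)
C(15, z(5))*148 = ((1/6)*(-1))*148 = -1/6*148 = -74/3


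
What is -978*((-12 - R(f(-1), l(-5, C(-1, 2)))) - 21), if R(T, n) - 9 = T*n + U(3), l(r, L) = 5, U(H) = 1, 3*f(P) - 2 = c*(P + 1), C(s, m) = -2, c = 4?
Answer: 45314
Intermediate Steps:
f(P) = 2 + 4*P/3 (f(P) = 2/3 + (4*(P + 1))/3 = 2/3 + (4*(1 + P))/3 = 2/3 + (4 + 4*P)/3 = 2/3 + (4/3 + 4*P/3) = 2 + 4*P/3)
R(T, n) = 10 + T*n (R(T, n) = 9 + (T*n + 1) = 9 + (1 + T*n) = 10 + T*n)
-978*((-12 - R(f(-1), l(-5, C(-1, 2)))) - 21) = -978*((-12 - (10 + (2 + (4/3)*(-1))*5)) - 21) = -978*((-12 - (10 + (2 - 4/3)*5)) - 21) = -978*((-12 - (10 + (2/3)*5)) - 21) = -978*((-12 - (10 + 10/3)) - 21) = -978*((-12 - 1*40/3) - 21) = -978*((-12 - 40/3) - 21) = -978*(-76/3 - 21) = -978*(-139/3) = 45314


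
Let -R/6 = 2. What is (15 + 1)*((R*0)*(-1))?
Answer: 0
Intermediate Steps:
R = -12 (R = -6*2 = -12)
(15 + 1)*((R*0)*(-1)) = (15 + 1)*(-12*0*(-1)) = 16*(0*(-1)) = 16*0 = 0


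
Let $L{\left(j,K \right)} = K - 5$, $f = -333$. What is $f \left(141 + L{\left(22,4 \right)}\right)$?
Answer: $-46620$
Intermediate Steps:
$L{\left(j,K \right)} = -5 + K$ ($L{\left(j,K \right)} = K - 5 = -5 + K$)
$f \left(141 + L{\left(22,4 \right)}\right) = - 333 \left(141 + \left(-5 + 4\right)\right) = - 333 \left(141 - 1\right) = \left(-333\right) 140 = -46620$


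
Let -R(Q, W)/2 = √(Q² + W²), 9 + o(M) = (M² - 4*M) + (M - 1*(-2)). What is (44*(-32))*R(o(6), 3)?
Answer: 2816*√130 ≈ 32107.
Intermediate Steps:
o(M) = -7 + M² - 3*M (o(M) = -9 + ((M² - 4*M) + (M - 1*(-2))) = -9 + ((M² - 4*M) + (M + 2)) = -9 + ((M² - 4*M) + (2 + M)) = -9 + (2 + M² - 3*M) = -7 + M² - 3*M)
R(Q, W) = -2*√(Q² + W²)
(44*(-32))*R(o(6), 3) = (44*(-32))*(-2*√((-7 + 6² - 3*6)² + 3²)) = -(-2816)*√((-7 + 36 - 18)² + 9) = -(-2816)*√(11² + 9) = -(-2816)*√(121 + 9) = -(-2816)*√130 = 2816*√130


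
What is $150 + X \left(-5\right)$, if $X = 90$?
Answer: $-300$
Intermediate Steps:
$150 + X \left(-5\right) = 150 + 90 \left(-5\right) = 150 - 450 = -300$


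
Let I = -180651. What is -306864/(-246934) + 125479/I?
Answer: 12225128539/22304437017 ≈ 0.54810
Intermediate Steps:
-306864/(-246934) + 125479/I = -306864/(-246934) + 125479/(-180651) = -306864*(-1/246934) + 125479*(-1/180651) = 153432/123467 - 125479/180651 = 12225128539/22304437017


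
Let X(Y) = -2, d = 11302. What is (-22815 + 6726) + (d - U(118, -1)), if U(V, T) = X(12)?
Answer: -4785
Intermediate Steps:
U(V, T) = -2
(-22815 + 6726) + (d - U(118, -1)) = (-22815 + 6726) + (11302 - 1*(-2)) = -16089 + (11302 + 2) = -16089 + 11304 = -4785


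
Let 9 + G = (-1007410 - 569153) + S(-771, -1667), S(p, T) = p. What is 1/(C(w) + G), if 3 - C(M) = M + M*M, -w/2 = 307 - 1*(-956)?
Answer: -1/7955490 ≈ -1.2570e-7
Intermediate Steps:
w = -2526 (w = -2*(307 - 1*(-956)) = -2*(307 + 956) = -2*1263 = -2526)
G = -1577343 (G = -9 + ((-1007410 - 569153) - 771) = -9 + (-1576563 - 771) = -9 - 1577334 = -1577343)
C(M) = 3 - M - M**2 (C(M) = 3 - (M + M*M) = 3 - (M + M**2) = 3 + (-M - M**2) = 3 - M - M**2)
1/(C(w) + G) = 1/((3 - 1*(-2526) - 1*(-2526)**2) - 1577343) = 1/((3 + 2526 - 1*6380676) - 1577343) = 1/((3 + 2526 - 6380676) - 1577343) = 1/(-6378147 - 1577343) = 1/(-7955490) = -1/7955490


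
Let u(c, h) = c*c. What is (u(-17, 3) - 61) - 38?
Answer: 190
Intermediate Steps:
u(c, h) = c**2
(u(-17, 3) - 61) - 38 = ((-17)**2 - 61) - 38 = (289 - 61) - 38 = 228 - 38 = 190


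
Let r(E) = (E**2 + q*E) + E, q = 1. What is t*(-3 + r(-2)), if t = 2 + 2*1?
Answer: -12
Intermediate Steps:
t = 4 (t = 2 + 2 = 4)
r(E) = E**2 + 2*E (r(E) = (E**2 + 1*E) + E = (E**2 + E) + E = (E + E**2) + E = E**2 + 2*E)
t*(-3 + r(-2)) = 4*(-3 - 2*(2 - 2)) = 4*(-3 - 2*0) = 4*(-3 + 0) = 4*(-3) = -12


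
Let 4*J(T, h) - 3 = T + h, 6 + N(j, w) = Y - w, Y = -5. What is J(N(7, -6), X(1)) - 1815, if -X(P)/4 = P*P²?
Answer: -3633/2 ≈ -1816.5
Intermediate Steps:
N(j, w) = -11 - w (N(j, w) = -6 + (-5 - w) = -11 - w)
X(P) = -4*P³ (X(P) = -4*P*P² = -4*P³)
J(T, h) = ¾ + T/4 + h/4 (J(T, h) = ¾ + (T + h)/4 = ¾ + (T/4 + h/4) = ¾ + T/4 + h/4)
J(N(7, -6), X(1)) - 1815 = (¾ + (-11 - 1*(-6))/4 + (-4*1³)/4) - 1815 = (¾ + (-11 + 6)/4 + (-4*1)/4) - 1815 = (¾ + (¼)*(-5) + (¼)*(-4)) - 1815 = (¾ - 5/4 - 1) - 1815 = -3/2 - 1815 = -3633/2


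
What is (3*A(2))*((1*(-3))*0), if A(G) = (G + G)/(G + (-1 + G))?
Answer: 0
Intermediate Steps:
A(G) = 2*G/(-1 + 2*G) (A(G) = (2*G)/(-1 + 2*G) = 2*G/(-1 + 2*G))
(3*A(2))*((1*(-3))*0) = (3*(2*2/(-1 + 2*2)))*((1*(-3))*0) = (3*(2*2/(-1 + 4)))*(-3*0) = (3*(2*2/3))*0 = (3*(2*2*(⅓)))*0 = (3*(4/3))*0 = 4*0 = 0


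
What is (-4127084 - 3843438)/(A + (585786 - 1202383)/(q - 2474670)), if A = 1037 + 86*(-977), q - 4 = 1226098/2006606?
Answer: 1413537466842606927/14716985221743991 ≈ 96.048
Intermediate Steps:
q = 4626261/1003303 (q = 4 + 1226098/2006606 = 4 + 1226098*(1/2006606) = 4 + 613049/1003303 = 4626261/1003303 ≈ 4.6110)
A = -82985 (A = 1037 - 84022 = -82985)
(-4127084 - 3843438)/(A + (585786 - 1202383)/(q - 2474670)) = (-4127084 - 3843438)/(-82985 + (585786 - 1202383)/(4626261/1003303 - 2474670)) = -7970522/(-82985 - 616597/(-2482839208749/1003303)) = -7970522/(-82985 - 616597*(-1003303/2482839208749)) = -7970522/(-82985 + 618633619891/2482839208749) = -7970522/(-206037793104415874/2482839208749) = -7970522*(-2482839208749/206037793104415874) = 1413537466842606927/14716985221743991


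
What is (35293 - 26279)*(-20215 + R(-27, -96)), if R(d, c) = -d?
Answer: -181974632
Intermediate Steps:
(35293 - 26279)*(-20215 + R(-27, -96)) = (35293 - 26279)*(-20215 - 1*(-27)) = 9014*(-20215 + 27) = 9014*(-20188) = -181974632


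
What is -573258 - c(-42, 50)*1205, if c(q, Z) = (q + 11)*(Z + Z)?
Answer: 3162242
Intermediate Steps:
c(q, Z) = 2*Z*(11 + q) (c(q, Z) = (11 + q)*(2*Z) = 2*Z*(11 + q))
-573258 - c(-42, 50)*1205 = -573258 - 2*50*(11 - 42)*1205 = -573258 - 2*50*(-31)*1205 = -573258 - (-3100)*1205 = -573258 - 1*(-3735500) = -573258 + 3735500 = 3162242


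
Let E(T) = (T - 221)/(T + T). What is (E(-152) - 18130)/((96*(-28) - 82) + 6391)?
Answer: -1837049/366928 ≈ -5.0066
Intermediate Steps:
E(T) = (-221 + T)/(2*T) (E(T) = (-221 + T)/((2*T)) = (-221 + T)*(1/(2*T)) = (-221 + T)/(2*T))
(E(-152) - 18130)/((96*(-28) - 82) + 6391) = ((½)*(-221 - 152)/(-152) - 18130)/((96*(-28) - 82) + 6391) = ((½)*(-1/152)*(-373) - 18130)/((-2688 - 82) + 6391) = (373/304 - 18130)/(-2770 + 6391) = -5511147/304/3621 = -5511147/304*1/3621 = -1837049/366928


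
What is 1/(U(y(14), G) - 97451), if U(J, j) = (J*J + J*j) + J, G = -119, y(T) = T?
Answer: -1/98907 ≈ -1.0111e-5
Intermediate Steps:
U(J, j) = J + J**2 + J*j (U(J, j) = (J**2 + J*j) + J = J + J**2 + J*j)
1/(U(y(14), G) - 97451) = 1/(14*(1 + 14 - 119) - 97451) = 1/(14*(-104) - 97451) = 1/(-1456 - 97451) = 1/(-98907) = -1/98907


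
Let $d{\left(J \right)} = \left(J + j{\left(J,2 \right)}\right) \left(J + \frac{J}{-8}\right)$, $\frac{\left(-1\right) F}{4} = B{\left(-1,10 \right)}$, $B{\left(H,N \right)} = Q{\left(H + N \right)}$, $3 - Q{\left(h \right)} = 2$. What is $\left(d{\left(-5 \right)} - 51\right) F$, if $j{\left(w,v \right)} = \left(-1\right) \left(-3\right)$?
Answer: $169$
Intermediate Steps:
$Q{\left(h \right)} = 1$ ($Q{\left(h \right)} = 3 - 2 = 1$)
$B{\left(H,N \right)} = 1$
$j{\left(w,v \right)} = 3$
$F = -4$ ($F = \left(-4\right) 1 = -4$)
$d{\left(J \right)} = \frac{7 J \left(3 + J\right)}{8}$ ($d{\left(J \right)} = \left(J + 3\right) \left(J + \frac{J}{-8}\right) = \left(3 + J\right) \left(J + J \left(- \frac{1}{8}\right)\right) = \left(3 + J\right) \left(J - \frac{J}{8}\right) = \left(3 + J\right) \frac{7 J}{8} = \frac{7 J \left(3 + J\right)}{8}$)
$\left(d{\left(-5 \right)} - 51\right) F = \left(\frac{7}{8} \left(-5\right) \left(3 - 5\right) - 51\right) \left(-4\right) = \left(\frac{7}{8} \left(-5\right) \left(-2\right) - 51\right) \left(-4\right) = \left(\frac{35}{4} - 51\right) \left(-4\right) = \left(- \frac{169}{4}\right) \left(-4\right) = 169$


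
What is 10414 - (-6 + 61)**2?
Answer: 7389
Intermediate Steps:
10414 - (-6 + 61)**2 = 10414 - 1*55**2 = 10414 - 1*3025 = 10414 - 3025 = 7389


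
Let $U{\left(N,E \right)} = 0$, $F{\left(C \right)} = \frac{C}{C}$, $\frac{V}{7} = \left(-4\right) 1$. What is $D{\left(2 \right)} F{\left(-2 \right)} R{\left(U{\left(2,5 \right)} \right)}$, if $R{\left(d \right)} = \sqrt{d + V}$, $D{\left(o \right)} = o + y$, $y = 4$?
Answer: $12 i \sqrt{7} \approx 31.749 i$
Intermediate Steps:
$V = -28$ ($V = 7 \left(\left(-4\right) 1\right) = 7 \left(-4\right) = -28$)
$F{\left(C \right)} = 1$
$D{\left(o \right)} = 4 + o$ ($D{\left(o \right)} = o + 4 = 4 + o$)
$R{\left(d \right)} = \sqrt{-28 + d}$ ($R{\left(d \right)} = \sqrt{d - 28} = \sqrt{-28 + d}$)
$D{\left(2 \right)} F{\left(-2 \right)} R{\left(U{\left(2,5 \right)} \right)} = \left(4 + 2\right) 1 \sqrt{-28 + 0} = 6 \cdot 1 \sqrt{-28} = 6 \cdot 2 i \sqrt{7} = 12 i \sqrt{7}$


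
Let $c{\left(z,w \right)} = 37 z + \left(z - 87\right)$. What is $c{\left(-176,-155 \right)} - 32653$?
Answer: $-39428$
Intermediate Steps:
$c{\left(z,w \right)} = -87 + 38 z$ ($c{\left(z,w \right)} = 37 z + \left(-87 + z\right) = -87 + 38 z$)
$c{\left(-176,-155 \right)} - 32653 = \left(-87 + 38 \left(-176\right)\right) - 32653 = \left(-87 - 6688\right) - 32653 = -6775 - 32653 = -39428$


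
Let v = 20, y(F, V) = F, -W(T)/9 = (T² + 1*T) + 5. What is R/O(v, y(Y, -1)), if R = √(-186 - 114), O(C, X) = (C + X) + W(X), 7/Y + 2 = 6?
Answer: -32*I*√3/213 ≈ -0.26021*I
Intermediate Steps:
Y = 7/4 (Y = 7/(-2 + 6) = 7/4 ≈ 1.7500)
W(T) = -45 - 9*T - 9*T² (W(T) = -9*((T² + 1*T) + 5) = -9*((T² + T) + 5) = -9*((T + T²) + 5) = -9*(5 + T + T²) = -45 - 9*T - 9*T²)
O(C, X) = -45 + C - 9*X² - 8*X (O(C, X) = (C + X) + (-45 - 9*X - 9*X²) = -45 + C - 9*X² - 8*X)
R = 10*I*√3 (R = √(-300) = 10*I*√3 ≈ 17.32*I)
R/O(v, y(Y, -1)) = (10*I*√3)/(-45 + 20 - 9*(7/4)² - 8*7/4) = (10*I*√3)/(-45 + 20 - 9*49/16 - 14) = (10*I*√3)/(-45 + 20 - 441/16 - 14) = (10*I*√3)/(-1065/16) = (10*I*√3)*(-16/1065) = -32*I*√3/213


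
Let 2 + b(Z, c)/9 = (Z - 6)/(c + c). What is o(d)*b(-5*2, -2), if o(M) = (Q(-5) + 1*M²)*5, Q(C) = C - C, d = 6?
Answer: 3240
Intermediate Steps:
Q(C) = 0
o(M) = 5*M² (o(M) = (0 + 1*M²)*5 = (0 + M²)*5 = M²*5 = 5*M²)
b(Z, c) = -18 + 9*(-6 + Z)/(2*c) (b(Z, c) = -18 + 9*((Z - 6)/(c + c)) = -18 + 9*((-6 + Z)/((2*c))) = -18 + 9*((-6 + Z)*(1/(2*c))) = -18 + 9*((-6 + Z)/(2*c)) = -18 + 9*(-6 + Z)/(2*c))
o(d)*b(-5*2, -2) = (5*6²)*((9/2)*(-6 - 5*2 - 4*(-2))/(-2)) = (5*36)*((9/2)*(-½)*(-6 - 10 + 8)) = 180*((9/2)*(-½)*(-8)) = 180*18 = 3240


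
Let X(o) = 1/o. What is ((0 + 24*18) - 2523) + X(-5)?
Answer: -10456/5 ≈ -2091.2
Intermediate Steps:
((0 + 24*18) - 2523) + X(-5) = ((0 + 24*18) - 2523) + 1/(-5) = ((0 + 432) - 2523) - 1/5 = (432 - 2523) - 1/5 = -2091 - 1/5 = -10456/5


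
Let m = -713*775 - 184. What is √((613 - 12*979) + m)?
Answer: I*√563894 ≈ 750.93*I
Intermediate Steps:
m = -552759 (m = -552575 - 184 = -552759)
√((613 - 12*979) + m) = √((613 - 12*979) - 552759) = √((613 - 11748) - 552759) = √(-11135 - 552759) = √(-563894) = I*√563894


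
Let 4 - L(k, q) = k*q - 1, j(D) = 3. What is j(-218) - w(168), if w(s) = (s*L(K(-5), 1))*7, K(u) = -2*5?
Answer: -17637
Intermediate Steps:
K(u) = -10
L(k, q) = 5 - k*q (L(k, q) = 4 - (k*q - 1) = 4 - (-1 + k*q) = 4 + (1 - k*q) = 5 - k*q)
w(s) = 105*s (w(s) = (s*(5 - 1*(-10)*1))*7 = (s*(5 + 10))*7 = (s*15)*7 = (15*s)*7 = 105*s)
j(-218) - w(168) = 3 - 105*168 = 3 - 1*17640 = 3 - 17640 = -17637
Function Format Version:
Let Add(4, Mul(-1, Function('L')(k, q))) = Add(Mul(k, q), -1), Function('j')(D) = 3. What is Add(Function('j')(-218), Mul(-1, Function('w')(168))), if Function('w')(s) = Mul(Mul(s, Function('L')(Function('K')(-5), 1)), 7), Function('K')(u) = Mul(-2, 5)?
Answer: -17637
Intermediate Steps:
Function('K')(u) = -10
Function('L')(k, q) = Add(5, Mul(-1, k, q)) (Function('L')(k, q) = Add(4, Mul(-1, Add(Mul(k, q), -1))) = Add(4, Mul(-1, Add(-1, Mul(k, q)))) = Add(4, Add(1, Mul(-1, k, q))) = Add(5, Mul(-1, k, q)))
Function('w')(s) = Mul(105, s) (Function('w')(s) = Mul(Mul(s, Add(5, Mul(-1, -10, 1))), 7) = Mul(Mul(s, Add(5, 10)), 7) = Mul(Mul(s, 15), 7) = Mul(Mul(15, s), 7) = Mul(105, s))
Add(Function('j')(-218), Mul(-1, Function('w')(168))) = Add(3, Mul(-1, Mul(105, 168))) = Add(3, Mul(-1, 17640)) = Add(3, -17640) = -17637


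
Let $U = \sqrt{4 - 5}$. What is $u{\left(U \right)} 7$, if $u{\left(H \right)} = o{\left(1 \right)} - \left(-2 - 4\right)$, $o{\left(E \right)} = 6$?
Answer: $84$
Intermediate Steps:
$U = i$ ($U = \sqrt{-1} = i \approx 1.0 i$)
$u{\left(H \right)} = 12$ ($u{\left(H \right)} = 6 - \left(-2 - 4\right) = 6 - -6 = 6 + 6 = 12$)
$u{\left(U \right)} 7 = 12 \cdot 7 = 84$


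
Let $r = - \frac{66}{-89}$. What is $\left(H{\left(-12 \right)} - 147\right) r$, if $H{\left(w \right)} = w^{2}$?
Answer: $- \frac{198}{89} \approx -2.2247$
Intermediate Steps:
$r = \frac{66}{89}$ ($r = \left(-66\right) \left(- \frac{1}{89}\right) = \frac{66}{89} \approx 0.74157$)
$\left(H{\left(-12 \right)} - 147\right) r = \left(\left(-12\right)^{2} - 147\right) \frac{66}{89} = \left(144 - 147\right) \frac{66}{89} = \left(-3\right) \frac{66}{89} = - \frac{198}{89}$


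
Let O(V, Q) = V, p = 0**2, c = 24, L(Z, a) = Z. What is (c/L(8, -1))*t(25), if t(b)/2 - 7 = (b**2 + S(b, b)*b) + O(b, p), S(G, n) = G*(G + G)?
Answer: 191442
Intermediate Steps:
p = 0
S(G, n) = 2*G**2 (S(G, n) = G*(2*G) = 2*G**2)
t(b) = 14 + 2*b + 2*b**2 + 4*b**3 (t(b) = 14 + 2*((b**2 + (2*b**2)*b) + b) = 14 + 2*((b**2 + 2*b**3) + b) = 14 + 2*(b + b**2 + 2*b**3) = 14 + (2*b + 2*b**2 + 4*b**3) = 14 + 2*b + 2*b**2 + 4*b**3)
(c/L(8, -1))*t(25) = (24/8)*(14 + 2*25 + 2*25**2 + 4*25**3) = (24*(1/8))*(14 + 50 + 2*625 + 4*15625) = 3*(14 + 50 + 1250 + 62500) = 3*63814 = 191442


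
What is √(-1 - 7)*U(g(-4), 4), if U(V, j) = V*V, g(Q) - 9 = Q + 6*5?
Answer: 2450*I*√2 ≈ 3464.8*I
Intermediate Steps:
g(Q) = 39 + Q (g(Q) = 9 + (Q + 6*5) = 9 + (Q + 30) = 9 + (30 + Q) = 39 + Q)
U(V, j) = V²
√(-1 - 7)*U(g(-4), 4) = √(-1 - 7)*(39 - 4)² = √(-8)*35² = (2*I*√2)*1225 = 2450*I*√2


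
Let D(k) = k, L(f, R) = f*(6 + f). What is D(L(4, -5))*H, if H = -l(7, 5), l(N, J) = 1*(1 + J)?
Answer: -240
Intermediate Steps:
l(N, J) = 1 + J
H = -6 (H = -(1 + 5) = -1*6 = -6)
D(L(4, -5))*H = (4*(6 + 4))*(-6) = (4*10)*(-6) = 40*(-6) = -240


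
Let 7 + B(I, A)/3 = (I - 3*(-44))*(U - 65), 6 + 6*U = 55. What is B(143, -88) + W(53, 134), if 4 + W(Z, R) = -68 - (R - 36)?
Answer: -94157/2 ≈ -47079.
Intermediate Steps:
U = 49/6 (U = -1 + (⅙)*55 = -1 + 55/6 = 49/6 ≈ 8.1667)
W(Z, R) = -36 - R (W(Z, R) = -4 + (-68 - (R - 36)) = -4 + (-68 - (-36 + R)) = -4 + (-68 + (36 - R)) = -4 + (-32 - R) = -36 - R)
B(I, A) = -22527 - 341*I/2 (B(I, A) = -21 + 3*((I - 3*(-44))*(49/6 - 65)) = -21 + 3*((I + 132)*(-341/6)) = -21 + 3*((132 + I)*(-341/6)) = -21 + 3*(-7502 - 341*I/6) = -21 + (-22506 - 341*I/2) = -22527 - 341*I/2)
B(143, -88) + W(53, 134) = (-22527 - 341/2*143) + (-36 - 1*134) = (-22527 - 48763/2) + (-36 - 134) = -93817/2 - 170 = -94157/2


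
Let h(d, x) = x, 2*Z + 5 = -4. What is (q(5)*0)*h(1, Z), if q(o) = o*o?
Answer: 0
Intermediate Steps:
Z = -9/2 (Z = -5/2 + (1/2)*(-4) = -5/2 - 2 = -9/2 ≈ -4.5000)
q(o) = o**2
(q(5)*0)*h(1, Z) = (5**2*0)*(-9/2) = (25*0)*(-9/2) = 0*(-9/2) = 0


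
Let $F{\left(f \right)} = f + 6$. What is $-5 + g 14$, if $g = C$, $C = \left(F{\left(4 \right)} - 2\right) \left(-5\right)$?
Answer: $-565$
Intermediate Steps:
$F{\left(f \right)} = 6 + f$
$C = -40$ ($C = \left(\left(6 + 4\right) - 2\right) \left(-5\right) = \left(10 - 2\right) \left(-5\right) = 8 \left(-5\right) = -40$)
$g = -40$
$-5 + g 14 = -5 - 560 = -565$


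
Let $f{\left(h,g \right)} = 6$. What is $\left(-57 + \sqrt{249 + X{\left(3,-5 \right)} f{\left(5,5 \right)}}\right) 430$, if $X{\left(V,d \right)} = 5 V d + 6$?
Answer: $-24510 + 430 i \sqrt{165} \approx -24510.0 + 5523.5 i$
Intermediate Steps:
$X{\left(V,d \right)} = 6 + 5 V d$ ($X{\left(V,d \right)} = 5 V d + 6 = 6 + 5 V d$)
$\left(-57 + \sqrt{249 + X{\left(3,-5 \right)} f{\left(5,5 \right)}}\right) 430 = \left(-57 + \sqrt{249 + \left(6 + 5 \cdot 3 \left(-5\right)\right) 6}\right) 430 = \left(-57 + \sqrt{249 + \left(6 - 75\right) 6}\right) 430 = \left(-57 + \sqrt{249 - 414}\right) 430 = \left(-57 + \sqrt{-165}\right) 430 = \left(-57 + i \sqrt{165}\right) 430 = -24510 + 430 i \sqrt{165}$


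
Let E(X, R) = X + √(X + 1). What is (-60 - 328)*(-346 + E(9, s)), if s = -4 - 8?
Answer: 130756 - 388*√10 ≈ 1.2953e+5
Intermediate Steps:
s = -12
E(X, R) = X + √(1 + X)
(-60 - 328)*(-346 + E(9, s)) = (-60 - 328)*(-346 + (9 + √(1 + 9))) = -388*(-346 + (9 + √10)) = -388*(-337 + √10) = 130756 - 388*√10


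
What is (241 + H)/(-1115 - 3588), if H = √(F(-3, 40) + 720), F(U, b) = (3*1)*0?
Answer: -241/4703 - 12*√5/4703 ≈ -0.056949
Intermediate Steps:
F(U, b) = 0 (F(U, b) = 3*0 = 0)
H = 12*√5 (H = √(0 + 720) = √720 = 12*√5 ≈ 26.833)
(241 + H)/(-1115 - 3588) = (241 + 12*√5)/(-1115 - 3588) = (241 + 12*√5)/(-4703) = (241 + 12*√5)*(-1/4703) = -241/4703 - 12*√5/4703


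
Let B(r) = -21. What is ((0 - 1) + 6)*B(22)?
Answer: -105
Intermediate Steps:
((0 - 1) + 6)*B(22) = ((0 - 1) + 6)*(-21) = (-1 + 6)*(-21) = 5*(-21) = -105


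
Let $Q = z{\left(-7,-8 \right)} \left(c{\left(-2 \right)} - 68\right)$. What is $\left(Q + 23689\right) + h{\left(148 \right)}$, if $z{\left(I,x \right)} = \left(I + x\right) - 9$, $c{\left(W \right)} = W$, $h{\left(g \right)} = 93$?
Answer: $25462$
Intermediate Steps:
$z{\left(I,x \right)} = -9 + I + x$
$Q = 1680$ ($Q = \left(-9 - 7 - 8\right) \left(-2 - 68\right) = \left(-24\right) \left(-70\right) = 1680$)
$\left(Q + 23689\right) + h{\left(148 \right)} = \left(1680 + 23689\right) + 93 = 25369 + 93 = 25462$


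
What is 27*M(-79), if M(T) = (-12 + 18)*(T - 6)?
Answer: -13770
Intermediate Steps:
M(T) = -36 + 6*T (M(T) = 6*(-6 + T) = -36 + 6*T)
27*M(-79) = 27*(-36 + 6*(-79)) = 27*(-36 - 474) = 27*(-510) = -13770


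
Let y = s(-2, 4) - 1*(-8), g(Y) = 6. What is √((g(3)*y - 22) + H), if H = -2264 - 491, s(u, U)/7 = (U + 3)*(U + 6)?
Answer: √211 ≈ 14.526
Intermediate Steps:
s(u, U) = 7*(3 + U)*(6 + U) (s(u, U) = 7*((U + 3)*(U + 6)) = 7*((3 + U)*(6 + U)) = 7*(3 + U)*(6 + U))
H = -2755
y = 498 (y = (126 + 7*4² + 63*4) - 1*(-8) = (126 + 7*16 + 252) + 8 = (126 + 112 + 252) + 8 = 490 + 8 = 498)
√((g(3)*y - 22) + H) = √((6*498 - 22) - 2755) = √((2988 - 22) - 2755) = √(2966 - 2755) = √211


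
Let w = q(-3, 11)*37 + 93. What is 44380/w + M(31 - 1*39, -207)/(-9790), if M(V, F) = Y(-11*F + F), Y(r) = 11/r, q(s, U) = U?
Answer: 163522547/1842300 ≈ 88.760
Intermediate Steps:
w = 500 (w = 11*37 + 93 = 407 + 93 = 500)
M(V, F) = -11/(10*F) (M(V, F) = 11/(-11*F + F) = 11/((-10*F)) = 11*(-1/(10*F)) = -11/(10*F))
44380/w + M(31 - 1*39, -207)/(-9790) = 44380/500 - 11/10/(-207)/(-9790) = 44380*(1/500) - 11/10*(-1/207)*(-1/9790) = 2219/25 + (11/2070)*(-1/9790) = 2219/25 - 1/1842300 = 163522547/1842300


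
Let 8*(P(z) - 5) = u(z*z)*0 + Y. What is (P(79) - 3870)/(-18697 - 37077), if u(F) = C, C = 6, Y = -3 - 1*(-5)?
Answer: 15459/223096 ≈ 0.069293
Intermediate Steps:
Y = 2 (Y = -3 + 5 = 2)
u(F) = 6
P(z) = 21/4 (P(z) = 5 + (6*0 + 2)/8 = 5 + (0 + 2)/8 = 5 + (1/8)*2 = 5 + 1/4 = 21/4)
(P(79) - 3870)/(-18697 - 37077) = (21/4 - 3870)/(-18697 - 37077) = -15459/4/(-55774) = -15459/4*(-1/55774) = 15459/223096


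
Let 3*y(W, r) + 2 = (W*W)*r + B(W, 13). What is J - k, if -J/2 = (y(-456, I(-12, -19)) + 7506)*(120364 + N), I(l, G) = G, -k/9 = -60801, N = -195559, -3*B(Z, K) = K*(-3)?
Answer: -196923970359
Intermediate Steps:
B(Z, K) = K (B(Z, K) = -K*(-3)/3 = -(-1)*K = K)
k = 547209 (k = -9*(-60801) = 547209)
y(W, r) = 11/3 + r*W²/3 (y(W, r) = -⅔ + ((W*W)*r + 13)/3 = -⅔ + (W²*r + 13)/3 = -⅔ + (r*W² + 13)/3 = -⅔ + (13 + r*W²)/3 = -⅔ + (13/3 + r*W²/3) = 11/3 + r*W²/3)
J = -196923423150 (J = -2*((11/3 + (⅓)*(-19)*(-456)²) + 7506)*(120364 - 195559) = -2*((11/3 + (⅓)*(-19)*207936) + 7506)*(-75195) = -2*((11/3 - 1316928) + 7506)*(-75195) = -2*(-3950773/3 + 7506)*(-75195) = -(-7856510)*(-75195)/3 = -2*98461711575 = -196923423150)
J - k = -196923423150 - 1*547209 = -196923423150 - 547209 = -196923970359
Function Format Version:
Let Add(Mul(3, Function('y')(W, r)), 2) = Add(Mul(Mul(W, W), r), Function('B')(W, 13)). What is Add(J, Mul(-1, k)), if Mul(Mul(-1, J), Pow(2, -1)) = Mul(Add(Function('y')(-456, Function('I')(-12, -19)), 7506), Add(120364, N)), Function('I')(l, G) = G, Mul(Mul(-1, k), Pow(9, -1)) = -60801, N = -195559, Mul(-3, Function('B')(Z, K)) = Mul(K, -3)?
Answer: -196923970359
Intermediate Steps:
Function('B')(Z, K) = K (Function('B')(Z, K) = Mul(Rational(-1, 3), Mul(K, -3)) = Mul(Rational(-1, 3), Mul(-3, K)) = K)
k = 547209 (k = Mul(-9, -60801) = 547209)
Function('y')(W, r) = Add(Rational(11, 3), Mul(Rational(1, 3), r, Pow(W, 2))) (Function('y')(W, r) = Add(Rational(-2, 3), Mul(Rational(1, 3), Add(Mul(Mul(W, W), r), 13))) = Add(Rational(-2, 3), Mul(Rational(1, 3), Add(Mul(Pow(W, 2), r), 13))) = Add(Rational(-2, 3), Mul(Rational(1, 3), Add(Mul(r, Pow(W, 2)), 13))) = Add(Rational(-2, 3), Mul(Rational(1, 3), Add(13, Mul(r, Pow(W, 2))))) = Add(Rational(-2, 3), Add(Rational(13, 3), Mul(Rational(1, 3), r, Pow(W, 2)))) = Add(Rational(11, 3), Mul(Rational(1, 3), r, Pow(W, 2))))
J = -196923423150 (J = Mul(-2, Mul(Add(Add(Rational(11, 3), Mul(Rational(1, 3), -19, Pow(-456, 2))), 7506), Add(120364, -195559))) = Mul(-2, Mul(Add(Add(Rational(11, 3), Mul(Rational(1, 3), -19, 207936)), 7506), -75195)) = Mul(-2, Mul(Add(Add(Rational(11, 3), -1316928), 7506), -75195)) = Mul(-2, Mul(Add(Rational(-3950773, 3), 7506), -75195)) = Mul(-2, Mul(Rational(-3928255, 3), -75195)) = Mul(-2, 98461711575) = -196923423150)
Add(J, Mul(-1, k)) = Add(-196923423150, Mul(-1, 547209)) = Add(-196923423150, -547209) = -196923970359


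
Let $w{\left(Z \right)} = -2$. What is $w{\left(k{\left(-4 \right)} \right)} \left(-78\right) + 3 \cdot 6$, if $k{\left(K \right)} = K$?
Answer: $174$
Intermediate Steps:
$w{\left(k{\left(-4 \right)} \right)} \left(-78\right) + 3 \cdot 6 = \left(-2\right) \left(-78\right) + 3 \cdot 6 = 156 + 18 = 174$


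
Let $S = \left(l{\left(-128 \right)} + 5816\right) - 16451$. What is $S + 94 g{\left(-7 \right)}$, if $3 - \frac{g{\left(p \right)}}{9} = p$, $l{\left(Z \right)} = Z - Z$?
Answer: $-2175$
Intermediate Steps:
$l{\left(Z \right)} = 0$
$g{\left(p \right)} = 27 - 9 p$
$S = -10635$ ($S = \left(0 + 5816\right) - 16451 = 5816 - 16451 = -10635$)
$S + 94 g{\left(-7 \right)} = -10635 + 94 \left(27 - -63\right) = -10635 + 94 \left(27 + 63\right) = -10635 + 94 \cdot 90 = -10635 + 8460 = -2175$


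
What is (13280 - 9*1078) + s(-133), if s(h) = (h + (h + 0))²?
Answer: 74334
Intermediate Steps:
s(h) = 4*h² (s(h) = (h + h)² = (2*h)² = 4*h²)
(13280 - 9*1078) + s(-133) = (13280 - 9*1078) + 4*(-133)² = (13280 - 9702) + 4*17689 = 3578 + 70756 = 74334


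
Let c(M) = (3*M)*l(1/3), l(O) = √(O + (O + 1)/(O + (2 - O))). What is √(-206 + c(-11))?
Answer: I*√239 ≈ 15.46*I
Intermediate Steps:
l(O) = √(½ + 3*O/2) (l(O) = √(O + (1 + O)/2) = √(O + (1 + O)*(½)) = √(O + (½ + O/2)) = √(½ + 3*O/2))
c(M) = 3*M (c(M) = (3*M)*(√(2 + 6/3)/2) = (3*M)*(√(2 + 6*(⅓))/2) = (3*M)*(√(2 + 2)/2) = (3*M)*(√4/2) = (3*M)*((½)*2) = (3*M)*1 = 3*M)
√(-206 + c(-11)) = √(-206 + 3*(-11)) = √(-206 - 33) = √(-239) = I*√239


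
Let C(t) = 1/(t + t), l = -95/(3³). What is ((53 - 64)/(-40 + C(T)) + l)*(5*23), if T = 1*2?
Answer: -533485/1431 ≈ -372.81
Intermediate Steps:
T = 2
l = -95/27 ≈ -3.5185
C(t) = 1/(2*t)
((53 - 64)/(-40 + C(T)) + l)*(5*23) = ((53 - 64)/(-40 + (½)/2) - 95/27)*(5*23) = (-11/(-40 + (½)*(½)) - 95/27)*115 = (-11/(-40 + ¼) - 95/27)*115 = (-11/(-159/4) - 95/27)*115 = (-11*(-4/159) - 95/27)*115 = (44/159 - 95/27)*115 = -4639/1431*115 = -533485/1431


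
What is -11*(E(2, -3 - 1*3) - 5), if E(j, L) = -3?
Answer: 88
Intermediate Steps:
-11*(E(2, -3 - 1*3) - 5) = -11*(-3 - 5) = -11*(-8) = 88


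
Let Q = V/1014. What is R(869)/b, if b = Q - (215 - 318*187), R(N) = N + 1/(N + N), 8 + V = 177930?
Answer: 765733761/52364580884 ≈ 0.014623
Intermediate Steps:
V = 177922 (V = -8 + 177930 = 177922)
Q = 88961/507 (Q = 177922/1014 = 177922*(1/1014) = 88961/507 ≈ 175.47)
R(N) = N + 1/(2*N)
b = 30129218/507 (b = 88961/507 - (215 - 318*187) = 88961/507 - (215 - 59466) = 88961/507 - 1*(-59251) = 88961/507 + 59251 = 30129218/507 ≈ 59426.)
R(869)/b = (869 + (1/2)/869)/(30129218/507) = (869 + (1/2)*(1/869))*(507/30129218) = (869 + 1/1738)*(507/30129218) = (1510323/1738)*(507/30129218) = 765733761/52364580884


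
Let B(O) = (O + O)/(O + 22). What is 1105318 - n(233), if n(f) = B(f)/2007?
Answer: 565685172164/511785 ≈ 1.1053e+6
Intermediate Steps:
B(O) = 2*O/(22 + O) (B(O) = (2*O)/(22 + O) = 2*O/(22 + O))
n(f) = 2*f/(2007*(22 + f)) (n(f) = (2*f/(22 + f))/2007 = (2*f/(22 + f))*(1/2007) = 2*f/(2007*(22 + f)))
1105318 - n(233) = 1105318 - 2*233/(2007*(22 + 233)) = 1105318 - 2*233/(2007*255) = 1105318 - 1*466/511785 = 1105318 - 466/511785 = 565685172164/511785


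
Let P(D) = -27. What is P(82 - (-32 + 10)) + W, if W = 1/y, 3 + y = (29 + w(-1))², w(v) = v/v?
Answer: -24218/897 ≈ -26.999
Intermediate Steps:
w(v) = 1
y = 897 (y = -3 + (29 + 1)² = -3 + 30² = -3 + 900 = 897)
W = 1/897 ≈ 0.0011148
P(82 - (-32 + 10)) + W = -27 + 1/897 = -24218/897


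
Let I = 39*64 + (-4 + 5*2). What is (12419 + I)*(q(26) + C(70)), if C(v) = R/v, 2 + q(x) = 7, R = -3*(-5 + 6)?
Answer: 5177587/70 ≈ 73966.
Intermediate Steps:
R = -3 (R = -3*1 = -3)
q(x) = 5 (q(x) = -2 + 7 = 5)
C(v) = -3/v
I = 2502 (I = 2496 + (-4 + 10) = 2496 + 6 = 2502)
(12419 + I)*(q(26) + C(70)) = (12419 + 2502)*(5 - 3/70) = 14921*(5 - 3*1/70) = 14921*(5 - 3/70) = 14921*(347/70) = 5177587/70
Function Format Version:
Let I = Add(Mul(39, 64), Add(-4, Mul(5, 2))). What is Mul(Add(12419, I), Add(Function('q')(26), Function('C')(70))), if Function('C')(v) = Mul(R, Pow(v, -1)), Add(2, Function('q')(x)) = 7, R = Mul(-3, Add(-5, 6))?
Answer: Rational(5177587, 70) ≈ 73966.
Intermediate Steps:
R = -3 (R = Mul(-3, 1) = -3)
Function('q')(x) = 5 (Function('q')(x) = Add(-2, 7) = 5)
Function('C')(v) = Mul(-3, Pow(v, -1))
I = 2502 (I = Add(2496, Add(-4, 10)) = Add(2496, 6) = 2502)
Mul(Add(12419, I), Add(Function('q')(26), Function('C')(70))) = Mul(Add(12419, 2502), Add(5, Mul(-3, Pow(70, -1)))) = Mul(14921, Add(5, Mul(-3, Rational(1, 70)))) = Mul(14921, Add(5, Rational(-3, 70))) = Mul(14921, Rational(347, 70)) = Rational(5177587, 70)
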